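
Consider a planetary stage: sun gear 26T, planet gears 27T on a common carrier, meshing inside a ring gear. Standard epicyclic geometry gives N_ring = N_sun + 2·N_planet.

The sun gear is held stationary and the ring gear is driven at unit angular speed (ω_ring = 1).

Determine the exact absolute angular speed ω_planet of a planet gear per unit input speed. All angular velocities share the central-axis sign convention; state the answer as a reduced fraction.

40/27

N_ring = 26 + 2·27 = 80
26(ω_s−ω_c) = −80(ω_r−ω_c),  ω_s=0, ω_r=1
26(0−ω_c) = −80(1−ω_c)  ⇒  106ω_c = 80  ⇒  ω_c = 40/53
sun–planet: 26·(0−40/53) = −27·(ω_p−ω_c)  ⇒  ω_p−ω_c = −(26/27)·(-40/53) = 1040/1431
ω_p = 40/53 + 1040/1431 = 40/27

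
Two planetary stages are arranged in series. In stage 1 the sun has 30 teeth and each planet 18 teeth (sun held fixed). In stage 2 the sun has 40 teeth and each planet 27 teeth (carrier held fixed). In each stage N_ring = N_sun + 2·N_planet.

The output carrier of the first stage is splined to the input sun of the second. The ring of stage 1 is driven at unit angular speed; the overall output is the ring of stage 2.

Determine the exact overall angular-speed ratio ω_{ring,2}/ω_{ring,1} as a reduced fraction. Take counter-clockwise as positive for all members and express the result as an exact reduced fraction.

-55/188

Stage 1: N_ring = 30 + 2·18 = 66
Stage 1: 30(ω_s−ω_c) = −66(ω_r−ω_c),  ω_s=0, ω_r=1
Stage 1: 30(0−ω_c) = −66(1−ω_c)  ⇒  96ω_c = 66  ⇒  ω_c = 11/16
  ⇒ ω_c¹/ω_r¹ = 11/16
Stage 2: N_ring = 40 + 2·27 = 94
Stage 2: 40(ω_s−ω_c) = −94(ω_r−ω_c),  ω_c=0, ω_s=1
Stage 2: ω_r = 0 − (40/94)(1−0) = -20/47
  ⇒ ω_r²/ω_s² = -20/47
Coupling ω_s² = ω_c¹ ⇒ overall = 11/16 × -20/47 = -55/188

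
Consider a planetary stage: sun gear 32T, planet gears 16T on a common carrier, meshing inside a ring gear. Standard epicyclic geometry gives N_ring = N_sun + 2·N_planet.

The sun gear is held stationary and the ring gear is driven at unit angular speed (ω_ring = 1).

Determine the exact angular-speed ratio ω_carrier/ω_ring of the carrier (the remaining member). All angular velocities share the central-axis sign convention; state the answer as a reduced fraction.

N_ring = 32 + 2·16 = 64
32(ω_s−ω_c) = −64(ω_r−ω_c),  ω_s=0, ω_r=1
32(0−ω_c) = −64(1−ω_c)  ⇒  96ω_c = 64  ⇒  ω_c = 2/3
ω_c/ω_r = 2/3

2/3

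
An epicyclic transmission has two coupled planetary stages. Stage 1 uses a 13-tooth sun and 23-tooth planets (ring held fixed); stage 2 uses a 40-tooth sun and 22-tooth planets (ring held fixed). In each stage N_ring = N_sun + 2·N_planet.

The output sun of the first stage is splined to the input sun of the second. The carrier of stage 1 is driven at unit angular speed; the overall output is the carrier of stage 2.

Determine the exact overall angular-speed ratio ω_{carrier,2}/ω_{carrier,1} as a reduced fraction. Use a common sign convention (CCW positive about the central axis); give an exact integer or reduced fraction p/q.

Stage 1: N_ring = 13 + 2·23 = 59
Stage 1: 13(ω_s−ω_c) = −59(ω_r−ω_c),  ω_r=0, ω_c=1
Stage 1: ω_s = 1 − (59/13)(0−1) = 72/13
  ⇒ ω_s¹/ω_c¹ = 72/13
Stage 2: N_ring = 40 + 2·22 = 84
Stage 2: 40(ω_s−ω_c) = −84(ω_r−ω_c),  ω_r=0, ω_s=1
Stage 2: 40(1−ω_c) = −84(0−ω_c)  ⇒  124ω_c = 40  ⇒  ω_c = 10/31
  ⇒ ω_c²/ω_s² = 10/31
Coupling ω_s² = ω_s¹ ⇒ overall = 72/13 × 10/31 = 720/403

720/403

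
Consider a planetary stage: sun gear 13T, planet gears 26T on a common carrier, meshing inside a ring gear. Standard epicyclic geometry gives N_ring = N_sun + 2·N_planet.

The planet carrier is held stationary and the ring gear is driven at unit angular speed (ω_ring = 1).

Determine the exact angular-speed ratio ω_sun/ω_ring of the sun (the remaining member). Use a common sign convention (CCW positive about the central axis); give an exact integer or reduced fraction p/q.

-5

N_ring = 13 + 2·26 = 65
13(ω_s−ω_c) = −65(ω_r−ω_c),  ω_c=0, ω_r=1
ω_s = 0 − (65/13)(1−0) = -5
ω_s/ω_r = -5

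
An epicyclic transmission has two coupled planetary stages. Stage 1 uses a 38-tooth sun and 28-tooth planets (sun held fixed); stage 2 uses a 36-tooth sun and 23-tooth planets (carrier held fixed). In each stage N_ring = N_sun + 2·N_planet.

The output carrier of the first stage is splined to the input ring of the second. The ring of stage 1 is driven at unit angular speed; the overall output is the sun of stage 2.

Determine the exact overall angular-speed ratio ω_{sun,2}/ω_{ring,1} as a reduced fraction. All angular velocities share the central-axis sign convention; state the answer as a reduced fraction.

Stage 1: N_ring = 38 + 2·28 = 94
Stage 1: 38(ω_s−ω_c) = −94(ω_r−ω_c),  ω_s=0, ω_r=1
Stage 1: 38(0−ω_c) = −94(1−ω_c)  ⇒  132ω_c = 94  ⇒  ω_c = 47/66
  ⇒ ω_c¹/ω_r¹ = 47/66
Stage 2: N_ring = 36 + 2·23 = 82
Stage 2: 36(ω_s−ω_c) = −82(ω_r−ω_c),  ω_c=0, ω_r=1
Stage 2: ω_s = 0 − (82/36)(1−0) = -41/18
  ⇒ ω_s²/ω_r² = -41/18
Coupling ω_r² = ω_c¹ ⇒ overall = 47/66 × -41/18 = -1927/1188

-1927/1188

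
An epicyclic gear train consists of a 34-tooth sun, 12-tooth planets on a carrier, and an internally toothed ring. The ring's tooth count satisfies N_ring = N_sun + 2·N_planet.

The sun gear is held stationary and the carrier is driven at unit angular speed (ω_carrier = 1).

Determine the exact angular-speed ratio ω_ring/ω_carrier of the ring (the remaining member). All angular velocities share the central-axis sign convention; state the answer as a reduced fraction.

N_ring = 34 + 2·12 = 58
34(ω_s−ω_c) = −58(ω_r−ω_c),  ω_s=0, ω_c=1
ω_r = 1 − (34/58)(0−1) = 46/29
ω_r/ω_c = 46/29

46/29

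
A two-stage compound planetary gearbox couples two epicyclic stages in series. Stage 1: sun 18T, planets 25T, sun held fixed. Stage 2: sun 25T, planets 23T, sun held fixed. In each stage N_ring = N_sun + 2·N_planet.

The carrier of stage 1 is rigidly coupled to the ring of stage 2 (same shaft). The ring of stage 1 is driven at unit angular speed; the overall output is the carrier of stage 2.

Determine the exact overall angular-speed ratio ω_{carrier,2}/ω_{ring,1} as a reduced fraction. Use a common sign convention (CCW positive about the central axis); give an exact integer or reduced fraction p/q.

1207/2064

Stage 1: N_ring = 18 + 2·25 = 68
Stage 1: 18(ω_s−ω_c) = −68(ω_r−ω_c),  ω_s=0, ω_r=1
Stage 1: 18(0−ω_c) = −68(1−ω_c)  ⇒  86ω_c = 68  ⇒  ω_c = 34/43
  ⇒ ω_c¹/ω_r¹ = 34/43
Stage 2: N_ring = 25 + 2·23 = 71
Stage 2: 25(ω_s−ω_c) = −71(ω_r−ω_c),  ω_s=0, ω_r=1
Stage 2: 25(0−ω_c) = −71(1−ω_c)  ⇒  96ω_c = 71  ⇒  ω_c = 71/96
  ⇒ ω_c²/ω_r² = 71/96
Coupling ω_r² = ω_c¹ ⇒ overall = 34/43 × 71/96 = 1207/2064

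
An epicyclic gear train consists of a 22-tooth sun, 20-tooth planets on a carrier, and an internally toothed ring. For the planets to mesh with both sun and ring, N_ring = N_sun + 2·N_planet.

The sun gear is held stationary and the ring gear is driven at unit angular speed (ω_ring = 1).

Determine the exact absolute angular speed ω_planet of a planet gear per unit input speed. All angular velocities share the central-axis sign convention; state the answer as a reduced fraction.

N_ring = 22 + 2·20 = 62
22(ω_s−ω_c) = −62(ω_r−ω_c),  ω_s=0, ω_r=1
22(0−ω_c) = −62(1−ω_c)  ⇒  84ω_c = 62  ⇒  ω_c = 31/42
sun–planet: 22·(0−31/42) = −20·(ω_p−ω_c)  ⇒  ω_p−ω_c = −(22/20)·(-31/42) = 341/420
ω_p = 31/42 + 341/420 = 31/20

31/20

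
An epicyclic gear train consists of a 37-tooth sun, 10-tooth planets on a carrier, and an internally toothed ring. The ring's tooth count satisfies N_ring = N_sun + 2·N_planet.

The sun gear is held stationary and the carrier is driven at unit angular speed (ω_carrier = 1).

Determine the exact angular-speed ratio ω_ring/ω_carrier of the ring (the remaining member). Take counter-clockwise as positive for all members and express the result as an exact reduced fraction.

94/57

N_ring = 37 + 2·10 = 57
37(ω_s−ω_c) = −57(ω_r−ω_c),  ω_s=0, ω_c=1
ω_r = 1 − (37/57)(0−1) = 94/57
ω_r/ω_c = 94/57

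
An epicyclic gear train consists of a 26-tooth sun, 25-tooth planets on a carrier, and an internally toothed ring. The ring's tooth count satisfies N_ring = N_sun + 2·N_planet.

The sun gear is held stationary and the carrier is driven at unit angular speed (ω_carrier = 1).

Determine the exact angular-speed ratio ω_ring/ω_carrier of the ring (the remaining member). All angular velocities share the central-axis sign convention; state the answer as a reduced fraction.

N_ring = 26 + 2·25 = 76
26(ω_s−ω_c) = −76(ω_r−ω_c),  ω_s=0, ω_c=1
ω_r = 1 − (26/76)(0−1) = 51/38
ω_r/ω_c = 51/38

51/38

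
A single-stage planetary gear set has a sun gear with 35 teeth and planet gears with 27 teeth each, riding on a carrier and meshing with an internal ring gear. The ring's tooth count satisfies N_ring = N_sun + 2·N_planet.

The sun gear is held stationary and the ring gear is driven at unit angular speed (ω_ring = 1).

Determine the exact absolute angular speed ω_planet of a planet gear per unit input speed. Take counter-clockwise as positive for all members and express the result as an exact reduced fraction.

89/54

N_ring = 35 + 2·27 = 89
35(ω_s−ω_c) = −89(ω_r−ω_c),  ω_s=0, ω_r=1
35(0−ω_c) = −89(1−ω_c)  ⇒  124ω_c = 89  ⇒  ω_c = 89/124
sun–planet: 35·(0−89/124) = −27·(ω_p−ω_c)  ⇒  ω_p−ω_c = −(35/27)·(-89/124) = 3115/3348
ω_p = 89/124 + 3115/3348 = 89/54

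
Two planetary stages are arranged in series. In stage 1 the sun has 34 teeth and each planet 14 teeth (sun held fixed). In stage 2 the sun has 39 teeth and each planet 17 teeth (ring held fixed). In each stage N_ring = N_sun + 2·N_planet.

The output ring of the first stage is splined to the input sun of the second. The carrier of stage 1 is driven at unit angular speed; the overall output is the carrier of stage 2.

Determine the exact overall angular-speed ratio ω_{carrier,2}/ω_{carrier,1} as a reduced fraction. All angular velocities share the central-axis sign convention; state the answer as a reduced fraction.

Stage 1: N_ring = 34 + 2·14 = 62
Stage 1: 34(ω_s−ω_c) = −62(ω_r−ω_c),  ω_s=0, ω_c=1
Stage 1: ω_r = 1 − (34/62)(0−1) = 48/31
  ⇒ ω_r¹/ω_c¹ = 48/31
Stage 2: N_ring = 39 + 2·17 = 73
Stage 2: 39(ω_s−ω_c) = −73(ω_r−ω_c),  ω_r=0, ω_s=1
Stage 2: 39(1−ω_c) = −73(0−ω_c)  ⇒  112ω_c = 39  ⇒  ω_c = 39/112
  ⇒ ω_c²/ω_s² = 39/112
Coupling ω_s² = ω_r¹ ⇒ overall = 48/31 × 39/112 = 117/217

117/217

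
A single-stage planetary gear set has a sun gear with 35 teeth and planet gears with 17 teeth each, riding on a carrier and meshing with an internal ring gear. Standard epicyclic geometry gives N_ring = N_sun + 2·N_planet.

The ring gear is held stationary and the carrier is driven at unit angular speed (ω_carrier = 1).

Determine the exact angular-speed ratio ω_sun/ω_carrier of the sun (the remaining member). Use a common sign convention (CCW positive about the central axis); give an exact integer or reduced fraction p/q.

N_ring = 35 + 2·17 = 69
35(ω_s−ω_c) = −69(ω_r−ω_c),  ω_r=0, ω_c=1
ω_s = 1 − (69/35)(0−1) = 104/35
ω_s/ω_c = 104/35

104/35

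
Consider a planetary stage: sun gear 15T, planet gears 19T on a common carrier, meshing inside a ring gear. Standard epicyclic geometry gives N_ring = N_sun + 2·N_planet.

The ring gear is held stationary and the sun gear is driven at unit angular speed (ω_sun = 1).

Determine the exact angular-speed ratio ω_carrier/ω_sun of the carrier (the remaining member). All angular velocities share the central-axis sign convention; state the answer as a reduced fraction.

N_ring = 15 + 2·19 = 53
15(ω_s−ω_c) = −53(ω_r−ω_c),  ω_r=0, ω_s=1
15(1−ω_c) = −53(0−ω_c)  ⇒  68ω_c = 15  ⇒  ω_c = 15/68
ω_c/ω_s = 15/68

15/68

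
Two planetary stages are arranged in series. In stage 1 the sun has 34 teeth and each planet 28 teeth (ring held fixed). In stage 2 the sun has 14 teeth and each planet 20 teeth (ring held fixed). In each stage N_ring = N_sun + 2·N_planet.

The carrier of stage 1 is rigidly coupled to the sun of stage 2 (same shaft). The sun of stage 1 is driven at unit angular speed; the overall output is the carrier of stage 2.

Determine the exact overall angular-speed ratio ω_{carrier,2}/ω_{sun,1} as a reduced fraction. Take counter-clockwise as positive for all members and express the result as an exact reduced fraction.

7/124

Stage 1: N_ring = 34 + 2·28 = 90
Stage 1: 34(ω_s−ω_c) = −90(ω_r−ω_c),  ω_r=0, ω_s=1
Stage 1: 34(1−ω_c) = −90(0−ω_c)  ⇒  124ω_c = 34  ⇒  ω_c = 17/62
  ⇒ ω_c¹/ω_s¹ = 17/62
Stage 2: N_ring = 14 + 2·20 = 54
Stage 2: 14(ω_s−ω_c) = −54(ω_r−ω_c),  ω_r=0, ω_s=1
Stage 2: 14(1−ω_c) = −54(0−ω_c)  ⇒  68ω_c = 14  ⇒  ω_c = 7/34
  ⇒ ω_c²/ω_s² = 7/34
Coupling ω_s² = ω_c¹ ⇒ overall = 17/62 × 7/34 = 7/124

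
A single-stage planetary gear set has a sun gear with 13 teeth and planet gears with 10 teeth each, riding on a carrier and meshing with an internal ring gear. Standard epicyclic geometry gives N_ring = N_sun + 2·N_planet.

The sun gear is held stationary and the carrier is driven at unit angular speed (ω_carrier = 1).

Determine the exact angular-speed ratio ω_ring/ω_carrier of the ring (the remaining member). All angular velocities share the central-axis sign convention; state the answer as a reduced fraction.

N_ring = 13 + 2·10 = 33
13(ω_s−ω_c) = −33(ω_r−ω_c),  ω_s=0, ω_c=1
ω_r = 1 − (13/33)(0−1) = 46/33
ω_r/ω_c = 46/33

46/33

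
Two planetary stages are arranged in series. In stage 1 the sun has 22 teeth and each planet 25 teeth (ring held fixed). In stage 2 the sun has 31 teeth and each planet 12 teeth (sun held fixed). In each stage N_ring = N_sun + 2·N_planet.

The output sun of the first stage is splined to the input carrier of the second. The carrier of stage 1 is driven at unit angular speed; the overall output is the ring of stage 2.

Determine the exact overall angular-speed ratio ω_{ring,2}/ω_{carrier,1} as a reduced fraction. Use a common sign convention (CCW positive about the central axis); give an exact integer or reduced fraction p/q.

Stage 1: N_ring = 22 + 2·25 = 72
Stage 1: 22(ω_s−ω_c) = −72(ω_r−ω_c),  ω_r=0, ω_c=1
Stage 1: ω_s = 1 − (72/22)(0−1) = 47/11
  ⇒ ω_s¹/ω_c¹ = 47/11
Stage 2: N_ring = 31 + 2·12 = 55
Stage 2: 31(ω_s−ω_c) = −55(ω_r−ω_c),  ω_s=0, ω_c=1
Stage 2: ω_r = 1 − (31/55)(0−1) = 86/55
  ⇒ ω_r²/ω_c² = 86/55
Coupling ω_c² = ω_s¹ ⇒ overall = 47/11 × 86/55 = 4042/605

4042/605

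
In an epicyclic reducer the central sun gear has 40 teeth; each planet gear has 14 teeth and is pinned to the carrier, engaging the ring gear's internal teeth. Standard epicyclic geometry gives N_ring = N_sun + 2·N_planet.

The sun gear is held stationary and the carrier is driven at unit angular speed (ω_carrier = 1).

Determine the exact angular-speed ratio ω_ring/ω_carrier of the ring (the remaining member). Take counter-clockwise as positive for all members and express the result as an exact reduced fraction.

27/17

N_ring = 40 + 2·14 = 68
40(ω_s−ω_c) = −68(ω_r−ω_c),  ω_s=0, ω_c=1
ω_r = 1 − (40/68)(0−1) = 27/17
ω_r/ω_c = 27/17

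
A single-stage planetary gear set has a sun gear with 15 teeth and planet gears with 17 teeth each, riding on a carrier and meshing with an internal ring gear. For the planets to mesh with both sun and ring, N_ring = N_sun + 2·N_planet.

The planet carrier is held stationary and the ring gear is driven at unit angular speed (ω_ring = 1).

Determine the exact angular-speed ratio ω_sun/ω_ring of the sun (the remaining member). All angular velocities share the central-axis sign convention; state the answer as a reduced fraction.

-49/15

N_ring = 15 + 2·17 = 49
15(ω_s−ω_c) = −49(ω_r−ω_c),  ω_c=0, ω_r=1
ω_s = 0 − (49/15)(1−0) = -49/15
ω_s/ω_r = -49/15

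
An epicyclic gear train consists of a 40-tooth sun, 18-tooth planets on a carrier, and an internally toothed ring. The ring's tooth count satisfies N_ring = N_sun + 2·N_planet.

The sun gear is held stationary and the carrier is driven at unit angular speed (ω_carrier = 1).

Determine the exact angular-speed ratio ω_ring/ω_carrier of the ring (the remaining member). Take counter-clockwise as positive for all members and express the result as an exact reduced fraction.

29/19

N_ring = 40 + 2·18 = 76
40(ω_s−ω_c) = −76(ω_r−ω_c),  ω_s=0, ω_c=1
ω_r = 1 − (40/76)(0−1) = 29/19
ω_r/ω_c = 29/19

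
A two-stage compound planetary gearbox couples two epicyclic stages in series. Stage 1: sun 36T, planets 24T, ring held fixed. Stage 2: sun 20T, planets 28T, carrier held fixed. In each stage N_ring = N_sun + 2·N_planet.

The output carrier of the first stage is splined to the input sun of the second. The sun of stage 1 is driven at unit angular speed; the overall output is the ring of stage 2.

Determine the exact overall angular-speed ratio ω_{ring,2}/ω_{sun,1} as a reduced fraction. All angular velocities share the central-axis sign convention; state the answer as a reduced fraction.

Stage 1: N_ring = 36 + 2·24 = 84
Stage 1: 36(ω_s−ω_c) = −84(ω_r−ω_c),  ω_r=0, ω_s=1
Stage 1: 36(1−ω_c) = −84(0−ω_c)  ⇒  120ω_c = 36  ⇒  ω_c = 3/10
  ⇒ ω_c¹/ω_s¹ = 3/10
Stage 2: N_ring = 20 + 2·28 = 76
Stage 2: 20(ω_s−ω_c) = −76(ω_r−ω_c),  ω_c=0, ω_s=1
Stage 2: ω_r = 0 − (20/76)(1−0) = -5/19
  ⇒ ω_r²/ω_s² = -5/19
Coupling ω_s² = ω_c¹ ⇒ overall = 3/10 × -5/19 = -3/38

-3/38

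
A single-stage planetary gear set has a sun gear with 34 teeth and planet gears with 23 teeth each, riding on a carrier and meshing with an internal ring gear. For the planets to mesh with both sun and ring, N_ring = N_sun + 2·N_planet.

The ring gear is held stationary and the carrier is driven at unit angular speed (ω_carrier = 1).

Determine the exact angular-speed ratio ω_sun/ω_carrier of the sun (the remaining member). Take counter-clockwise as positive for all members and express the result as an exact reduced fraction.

57/17

N_ring = 34 + 2·23 = 80
34(ω_s−ω_c) = −80(ω_r−ω_c),  ω_r=0, ω_c=1
ω_s = 1 − (80/34)(0−1) = 57/17
ω_s/ω_c = 57/17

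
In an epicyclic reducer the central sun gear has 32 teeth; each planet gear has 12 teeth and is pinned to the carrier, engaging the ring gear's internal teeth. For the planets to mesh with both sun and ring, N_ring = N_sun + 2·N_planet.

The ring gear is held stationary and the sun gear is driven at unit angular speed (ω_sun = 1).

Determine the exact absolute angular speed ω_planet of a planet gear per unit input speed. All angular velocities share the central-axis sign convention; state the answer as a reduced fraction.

N_ring = 32 + 2·12 = 56
32(ω_s−ω_c) = −56(ω_r−ω_c),  ω_r=0, ω_s=1
32(1−ω_c) = −56(0−ω_c)  ⇒  88ω_c = 32  ⇒  ω_c = 4/11
sun–planet: 32·(1−4/11) = −12·(ω_p−ω_c)  ⇒  ω_p−ω_c = −(32/12)·(7/11) = -56/33
ω_p = 4/11 − 56/33 = -4/3

-4/3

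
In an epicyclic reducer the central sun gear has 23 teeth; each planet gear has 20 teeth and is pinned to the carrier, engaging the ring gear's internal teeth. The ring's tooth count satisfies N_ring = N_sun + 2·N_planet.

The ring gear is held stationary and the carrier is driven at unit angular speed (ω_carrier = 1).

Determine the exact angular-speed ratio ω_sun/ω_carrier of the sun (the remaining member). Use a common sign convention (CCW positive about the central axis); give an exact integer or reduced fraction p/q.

N_ring = 23 + 2·20 = 63
23(ω_s−ω_c) = −63(ω_r−ω_c),  ω_r=0, ω_c=1
ω_s = 1 − (63/23)(0−1) = 86/23
ω_s/ω_c = 86/23

86/23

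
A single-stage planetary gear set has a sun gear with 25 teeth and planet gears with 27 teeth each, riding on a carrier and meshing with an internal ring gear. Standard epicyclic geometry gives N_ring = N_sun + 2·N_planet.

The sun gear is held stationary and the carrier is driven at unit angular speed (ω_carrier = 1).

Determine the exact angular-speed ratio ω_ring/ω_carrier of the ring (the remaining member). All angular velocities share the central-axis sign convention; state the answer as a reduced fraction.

104/79

N_ring = 25 + 2·27 = 79
25(ω_s−ω_c) = −79(ω_r−ω_c),  ω_s=0, ω_c=1
ω_r = 1 − (25/79)(0−1) = 104/79
ω_r/ω_c = 104/79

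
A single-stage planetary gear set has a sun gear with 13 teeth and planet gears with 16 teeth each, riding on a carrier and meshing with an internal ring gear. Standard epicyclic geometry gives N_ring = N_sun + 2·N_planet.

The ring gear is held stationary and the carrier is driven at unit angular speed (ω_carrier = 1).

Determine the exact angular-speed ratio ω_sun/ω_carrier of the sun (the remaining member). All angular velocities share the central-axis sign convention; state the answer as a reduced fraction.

58/13

N_ring = 13 + 2·16 = 45
13(ω_s−ω_c) = −45(ω_r−ω_c),  ω_r=0, ω_c=1
ω_s = 1 − (45/13)(0−1) = 58/13
ω_s/ω_c = 58/13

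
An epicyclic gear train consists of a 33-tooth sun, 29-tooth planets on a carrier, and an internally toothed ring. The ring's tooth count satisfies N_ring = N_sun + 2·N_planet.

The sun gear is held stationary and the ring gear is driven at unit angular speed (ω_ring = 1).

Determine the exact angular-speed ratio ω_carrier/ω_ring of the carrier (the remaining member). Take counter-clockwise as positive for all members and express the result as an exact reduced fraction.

N_ring = 33 + 2·29 = 91
33(ω_s−ω_c) = −91(ω_r−ω_c),  ω_s=0, ω_r=1
33(0−ω_c) = −91(1−ω_c)  ⇒  124ω_c = 91  ⇒  ω_c = 91/124
ω_c/ω_r = 91/124

91/124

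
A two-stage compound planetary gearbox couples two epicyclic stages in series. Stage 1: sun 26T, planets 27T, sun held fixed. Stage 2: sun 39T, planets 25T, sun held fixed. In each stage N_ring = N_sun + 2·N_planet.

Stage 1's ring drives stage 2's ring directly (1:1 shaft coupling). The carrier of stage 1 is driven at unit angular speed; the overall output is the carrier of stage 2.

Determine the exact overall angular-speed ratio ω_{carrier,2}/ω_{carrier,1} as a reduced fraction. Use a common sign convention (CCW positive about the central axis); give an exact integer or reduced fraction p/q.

4717/5120

Stage 1: N_ring = 26 + 2·27 = 80
Stage 1: 26(ω_s−ω_c) = −80(ω_r−ω_c),  ω_s=0, ω_c=1
Stage 1: ω_r = 1 − (26/80)(0−1) = 53/40
  ⇒ ω_r¹/ω_c¹ = 53/40
Stage 2: N_ring = 39 + 2·25 = 89
Stage 2: 39(ω_s−ω_c) = −89(ω_r−ω_c),  ω_s=0, ω_r=1
Stage 2: 39(0−ω_c) = −89(1−ω_c)  ⇒  128ω_c = 89  ⇒  ω_c = 89/128
  ⇒ ω_c²/ω_r² = 89/128
Coupling ω_r² = ω_r¹ ⇒ overall = 53/40 × 89/128 = 4717/5120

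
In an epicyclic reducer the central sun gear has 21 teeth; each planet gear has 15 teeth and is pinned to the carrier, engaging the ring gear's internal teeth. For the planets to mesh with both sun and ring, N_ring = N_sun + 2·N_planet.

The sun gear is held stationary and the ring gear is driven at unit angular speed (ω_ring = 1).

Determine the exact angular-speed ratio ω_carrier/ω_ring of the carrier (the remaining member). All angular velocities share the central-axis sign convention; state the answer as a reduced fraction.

17/24

N_ring = 21 + 2·15 = 51
21(ω_s−ω_c) = −51(ω_r−ω_c),  ω_s=0, ω_r=1
21(0−ω_c) = −51(1−ω_c)  ⇒  72ω_c = 51  ⇒  ω_c = 17/24
ω_c/ω_r = 17/24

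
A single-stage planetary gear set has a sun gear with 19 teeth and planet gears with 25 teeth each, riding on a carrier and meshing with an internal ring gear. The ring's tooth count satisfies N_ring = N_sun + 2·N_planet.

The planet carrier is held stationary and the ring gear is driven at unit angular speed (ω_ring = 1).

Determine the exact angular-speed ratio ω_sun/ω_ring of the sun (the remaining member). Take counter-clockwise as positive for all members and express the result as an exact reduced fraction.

N_ring = 19 + 2·25 = 69
19(ω_s−ω_c) = −69(ω_r−ω_c),  ω_c=0, ω_r=1
ω_s = 0 − (69/19)(1−0) = -69/19
ω_s/ω_r = -69/19

-69/19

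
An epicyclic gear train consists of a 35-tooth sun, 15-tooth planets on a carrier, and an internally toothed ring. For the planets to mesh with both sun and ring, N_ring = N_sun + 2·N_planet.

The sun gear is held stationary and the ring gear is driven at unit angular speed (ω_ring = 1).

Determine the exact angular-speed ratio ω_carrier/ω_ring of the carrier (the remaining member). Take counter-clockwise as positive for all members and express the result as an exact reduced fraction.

13/20

N_ring = 35 + 2·15 = 65
35(ω_s−ω_c) = −65(ω_r−ω_c),  ω_s=0, ω_r=1
35(0−ω_c) = −65(1−ω_c)  ⇒  100ω_c = 65  ⇒  ω_c = 13/20
ω_c/ω_r = 13/20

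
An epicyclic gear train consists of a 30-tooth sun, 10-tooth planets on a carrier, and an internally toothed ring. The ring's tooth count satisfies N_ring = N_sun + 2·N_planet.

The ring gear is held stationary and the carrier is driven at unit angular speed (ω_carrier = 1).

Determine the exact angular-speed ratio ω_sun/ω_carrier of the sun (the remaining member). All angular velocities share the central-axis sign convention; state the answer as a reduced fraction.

N_ring = 30 + 2·10 = 50
30(ω_s−ω_c) = −50(ω_r−ω_c),  ω_r=0, ω_c=1
ω_s = 1 − (50/30)(0−1) = 8/3
ω_s/ω_c = 8/3

8/3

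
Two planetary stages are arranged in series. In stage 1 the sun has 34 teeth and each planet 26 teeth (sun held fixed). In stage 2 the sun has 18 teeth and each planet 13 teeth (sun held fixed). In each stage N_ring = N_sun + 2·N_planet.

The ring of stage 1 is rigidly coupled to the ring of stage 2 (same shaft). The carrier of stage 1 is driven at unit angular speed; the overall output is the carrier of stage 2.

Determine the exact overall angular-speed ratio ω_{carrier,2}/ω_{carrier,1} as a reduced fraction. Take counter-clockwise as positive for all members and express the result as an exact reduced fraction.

1320/1333

Stage 1: N_ring = 34 + 2·26 = 86
Stage 1: 34(ω_s−ω_c) = −86(ω_r−ω_c),  ω_s=0, ω_c=1
Stage 1: ω_r = 1 − (34/86)(0−1) = 60/43
  ⇒ ω_r¹/ω_c¹ = 60/43
Stage 2: N_ring = 18 + 2·13 = 44
Stage 2: 18(ω_s−ω_c) = −44(ω_r−ω_c),  ω_s=0, ω_r=1
Stage 2: 18(0−ω_c) = −44(1−ω_c)  ⇒  62ω_c = 44  ⇒  ω_c = 22/31
  ⇒ ω_c²/ω_r² = 22/31
Coupling ω_r² = ω_r¹ ⇒ overall = 60/43 × 22/31 = 1320/1333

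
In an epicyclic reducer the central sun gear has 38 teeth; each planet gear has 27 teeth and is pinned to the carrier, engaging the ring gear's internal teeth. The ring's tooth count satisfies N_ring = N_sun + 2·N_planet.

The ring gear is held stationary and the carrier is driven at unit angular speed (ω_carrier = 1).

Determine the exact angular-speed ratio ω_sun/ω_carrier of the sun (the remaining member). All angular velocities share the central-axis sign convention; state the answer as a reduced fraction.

65/19

N_ring = 38 + 2·27 = 92
38(ω_s−ω_c) = −92(ω_r−ω_c),  ω_r=0, ω_c=1
ω_s = 1 − (92/38)(0−1) = 65/19
ω_s/ω_c = 65/19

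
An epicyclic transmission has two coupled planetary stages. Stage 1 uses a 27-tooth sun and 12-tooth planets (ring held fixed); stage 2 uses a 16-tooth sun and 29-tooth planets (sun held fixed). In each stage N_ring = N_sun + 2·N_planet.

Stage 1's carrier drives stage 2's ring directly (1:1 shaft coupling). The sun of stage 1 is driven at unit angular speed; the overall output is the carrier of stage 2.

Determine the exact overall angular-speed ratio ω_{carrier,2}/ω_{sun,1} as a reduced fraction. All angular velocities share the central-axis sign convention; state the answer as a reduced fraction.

37/130

Stage 1: N_ring = 27 + 2·12 = 51
Stage 1: 27(ω_s−ω_c) = −51(ω_r−ω_c),  ω_r=0, ω_s=1
Stage 1: 27(1−ω_c) = −51(0−ω_c)  ⇒  78ω_c = 27  ⇒  ω_c = 9/26
  ⇒ ω_c¹/ω_s¹ = 9/26
Stage 2: N_ring = 16 + 2·29 = 74
Stage 2: 16(ω_s−ω_c) = −74(ω_r−ω_c),  ω_s=0, ω_r=1
Stage 2: 16(0−ω_c) = −74(1−ω_c)  ⇒  90ω_c = 74  ⇒  ω_c = 37/45
  ⇒ ω_c²/ω_r² = 37/45
Coupling ω_r² = ω_c¹ ⇒ overall = 9/26 × 37/45 = 37/130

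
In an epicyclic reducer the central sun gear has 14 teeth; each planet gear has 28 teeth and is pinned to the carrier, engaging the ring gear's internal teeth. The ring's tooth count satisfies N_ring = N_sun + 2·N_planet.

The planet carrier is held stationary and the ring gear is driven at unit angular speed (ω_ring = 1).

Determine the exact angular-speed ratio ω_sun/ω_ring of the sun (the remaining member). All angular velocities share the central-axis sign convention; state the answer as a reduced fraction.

N_ring = 14 + 2·28 = 70
14(ω_s−ω_c) = −70(ω_r−ω_c),  ω_c=0, ω_r=1
ω_s = 0 − (70/14)(1−0) = -5
ω_s/ω_r = -5

-5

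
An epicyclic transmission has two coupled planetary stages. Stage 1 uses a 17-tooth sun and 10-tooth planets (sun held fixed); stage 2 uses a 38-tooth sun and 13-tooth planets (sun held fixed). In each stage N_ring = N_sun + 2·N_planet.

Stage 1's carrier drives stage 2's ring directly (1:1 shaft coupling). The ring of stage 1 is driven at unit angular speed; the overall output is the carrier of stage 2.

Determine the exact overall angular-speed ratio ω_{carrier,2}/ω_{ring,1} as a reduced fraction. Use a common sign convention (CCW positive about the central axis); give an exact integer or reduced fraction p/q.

592/1377

Stage 1: N_ring = 17 + 2·10 = 37
Stage 1: 17(ω_s−ω_c) = −37(ω_r−ω_c),  ω_s=0, ω_r=1
Stage 1: 17(0−ω_c) = −37(1−ω_c)  ⇒  54ω_c = 37  ⇒  ω_c = 37/54
  ⇒ ω_c¹/ω_r¹ = 37/54
Stage 2: N_ring = 38 + 2·13 = 64
Stage 2: 38(ω_s−ω_c) = −64(ω_r−ω_c),  ω_s=0, ω_r=1
Stage 2: 38(0−ω_c) = −64(1−ω_c)  ⇒  102ω_c = 64  ⇒  ω_c = 32/51
  ⇒ ω_c²/ω_r² = 32/51
Coupling ω_r² = ω_c¹ ⇒ overall = 37/54 × 32/51 = 592/1377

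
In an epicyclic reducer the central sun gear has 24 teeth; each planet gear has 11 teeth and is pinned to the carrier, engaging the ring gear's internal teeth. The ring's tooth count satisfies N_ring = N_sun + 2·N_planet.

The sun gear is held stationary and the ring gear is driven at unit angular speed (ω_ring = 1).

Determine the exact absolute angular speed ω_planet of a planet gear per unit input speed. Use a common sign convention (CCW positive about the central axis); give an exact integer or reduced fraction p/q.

23/11

N_ring = 24 + 2·11 = 46
24(ω_s−ω_c) = −46(ω_r−ω_c),  ω_s=0, ω_r=1
24(0−ω_c) = −46(1−ω_c)  ⇒  70ω_c = 46  ⇒  ω_c = 23/35
sun–planet: 24·(0−23/35) = −11·(ω_p−ω_c)  ⇒  ω_p−ω_c = −(24/11)·(-23/35) = 552/385
ω_p = 23/35 + 552/385 = 23/11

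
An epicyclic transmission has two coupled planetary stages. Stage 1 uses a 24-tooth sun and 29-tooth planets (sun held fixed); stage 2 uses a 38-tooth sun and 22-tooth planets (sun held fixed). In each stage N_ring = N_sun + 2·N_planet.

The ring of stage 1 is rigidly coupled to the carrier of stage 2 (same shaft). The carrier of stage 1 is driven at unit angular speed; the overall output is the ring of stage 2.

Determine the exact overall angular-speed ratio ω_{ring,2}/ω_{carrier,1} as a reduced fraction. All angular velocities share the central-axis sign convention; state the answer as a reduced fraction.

3180/1681

Stage 1: N_ring = 24 + 2·29 = 82
Stage 1: 24(ω_s−ω_c) = −82(ω_r−ω_c),  ω_s=0, ω_c=1
Stage 1: ω_r = 1 − (24/82)(0−1) = 53/41
  ⇒ ω_r¹/ω_c¹ = 53/41
Stage 2: N_ring = 38 + 2·22 = 82
Stage 2: 38(ω_s−ω_c) = −82(ω_r−ω_c),  ω_s=0, ω_c=1
Stage 2: ω_r = 1 − (38/82)(0−1) = 60/41
  ⇒ ω_r²/ω_c² = 60/41
Coupling ω_c² = ω_r¹ ⇒ overall = 53/41 × 60/41 = 3180/1681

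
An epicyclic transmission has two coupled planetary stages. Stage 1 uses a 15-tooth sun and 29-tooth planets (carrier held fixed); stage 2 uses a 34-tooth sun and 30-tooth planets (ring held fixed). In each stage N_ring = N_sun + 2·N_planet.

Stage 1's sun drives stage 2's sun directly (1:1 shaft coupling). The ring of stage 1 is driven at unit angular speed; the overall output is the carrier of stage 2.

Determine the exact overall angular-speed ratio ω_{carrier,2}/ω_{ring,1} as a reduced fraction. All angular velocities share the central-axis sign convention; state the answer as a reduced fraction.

-1241/960

Stage 1: N_ring = 15 + 2·29 = 73
Stage 1: 15(ω_s−ω_c) = −73(ω_r−ω_c),  ω_c=0, ω_r=1
Stage 1: ω_s = 0 − (73/15)(1−0) = -73/15
  ⇒ ω_s¹/ω_r¹ = -73/15
Stage 2: N_ring = 34 + 2·30 = 94
Stage 2: 34(ω_s−ω_c) = −94(ω_r−ω_c),  ω_r=0, ω_s=1
Stage 2: 34(1−ω_c) = −94(0−ω_c)  ⇒  128ω_c = 34  ⇒  ω_c = 17/64
  ⇒ ω_c²/ω_s² = 17/64
Coupling ω_s² = ω_s¹ ⇒ overall = -73/15 × 17/64 = -1241/960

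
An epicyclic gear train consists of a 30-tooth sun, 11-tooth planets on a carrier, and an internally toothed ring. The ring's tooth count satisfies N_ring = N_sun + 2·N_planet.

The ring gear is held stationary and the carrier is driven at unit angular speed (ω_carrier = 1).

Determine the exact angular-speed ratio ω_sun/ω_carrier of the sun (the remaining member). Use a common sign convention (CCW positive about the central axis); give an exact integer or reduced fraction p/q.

41/15

N_ring = 30 + 2·11 = 52
30(ω_s−ω_c) = −52(ω_r−ω_c),  ω_r=0, ω_c=1
ω_s = 1 − (52/30)(0−1) = 41/15
ω_s/ω_c = 41/15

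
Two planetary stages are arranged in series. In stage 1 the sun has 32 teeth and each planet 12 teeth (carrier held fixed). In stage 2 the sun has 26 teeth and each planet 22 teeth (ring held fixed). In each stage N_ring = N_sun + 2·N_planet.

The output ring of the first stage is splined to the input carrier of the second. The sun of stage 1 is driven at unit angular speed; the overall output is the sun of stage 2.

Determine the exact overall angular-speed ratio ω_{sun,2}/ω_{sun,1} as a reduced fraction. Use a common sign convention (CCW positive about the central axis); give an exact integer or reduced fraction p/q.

-192/91

Stage 1: N_ring = 32 + 2·12 = 56
Stage 1: 32(ω_s−ω_c) = −56(ω_r−ω_c),  ω_c=0, ω_s=1
Stage 1: ω_r = 0 − (32/56)(1−0) = -4/7
  ⇒ ω_r¹/ω_s¹ = -4/7
Stage 2: N_ring = 26 + 2·22 = 70
Stage 2: 26(ω_s−ω_c) = −70(ω_r−ω_c),  ω_r=0, ω_c=1
Stage 2: ω_s = 1 − (70/26)(0−1) = 48/13
  ⇒ ω_s²/ω_c² = 48/13
Coupling ω_c² = ω_r¹ ⇒ overall = -4/7 × 48/13 = -192/91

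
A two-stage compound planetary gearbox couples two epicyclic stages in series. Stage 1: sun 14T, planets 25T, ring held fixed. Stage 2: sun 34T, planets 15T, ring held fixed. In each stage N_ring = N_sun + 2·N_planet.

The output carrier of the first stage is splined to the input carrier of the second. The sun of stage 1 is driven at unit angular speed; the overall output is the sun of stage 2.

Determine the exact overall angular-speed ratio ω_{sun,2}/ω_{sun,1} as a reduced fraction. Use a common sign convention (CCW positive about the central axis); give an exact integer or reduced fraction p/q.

Stage 1: N_ring = 14 + 2·25 = 64
Stage 1: 14(ω_s−ω_c) = −64(ω_r−ω_c),  ω_r=0, ω_s=1
Stage 1: 14(1−ω_c) = −64(0−ω_c)  ⇒  78ω_c = 14  ⇒  ω_c = 7/39
  ⇒ ω_c¹/ω_s¹ = 7/39
Stage 2: N_ring = 34 + 2·15 = 64
Stage 2: 34(ω_s−ω_c) = −64(ω_r−ω_c),  ω_r=0, ω_c=1
Stage 2: ω_s = 1 − (64/34)(0−1) = 49/17
  ⇒ ω_s²/ω_c² = 49/17
Coupling ω_c² = ω_c¹ ⇒ overall = 7/39 × 49/17 = 343/663

343/663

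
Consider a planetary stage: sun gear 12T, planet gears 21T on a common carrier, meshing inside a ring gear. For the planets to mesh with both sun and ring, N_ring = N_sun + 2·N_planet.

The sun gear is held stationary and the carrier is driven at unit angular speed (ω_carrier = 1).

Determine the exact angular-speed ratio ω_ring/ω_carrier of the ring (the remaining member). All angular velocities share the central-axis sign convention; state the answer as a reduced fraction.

N_ring = 12 + 2·21 = 54
12(ω_s−ω_c) = −54(ω_r−ω_c),  ω_s=0, ω_c=1
ω_r = 1 − (12/54)(0−1) = 11/9
ω_r/ω_c = 11/9

11/9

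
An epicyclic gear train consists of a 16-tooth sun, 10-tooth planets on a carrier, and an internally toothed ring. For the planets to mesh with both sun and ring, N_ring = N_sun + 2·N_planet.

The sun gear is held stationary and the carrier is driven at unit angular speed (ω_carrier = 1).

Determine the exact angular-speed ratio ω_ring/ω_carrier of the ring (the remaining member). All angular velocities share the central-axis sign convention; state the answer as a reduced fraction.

N_ring = 16 + 2·10 = 36
16(ω_s−ω_c) = −36(ω_r−ω_c),  ω_s=0, ω_c=1
ω_r = 1 − (16/36)(0−1) = 13/9
ω_r/ω_c = 13/9

13/9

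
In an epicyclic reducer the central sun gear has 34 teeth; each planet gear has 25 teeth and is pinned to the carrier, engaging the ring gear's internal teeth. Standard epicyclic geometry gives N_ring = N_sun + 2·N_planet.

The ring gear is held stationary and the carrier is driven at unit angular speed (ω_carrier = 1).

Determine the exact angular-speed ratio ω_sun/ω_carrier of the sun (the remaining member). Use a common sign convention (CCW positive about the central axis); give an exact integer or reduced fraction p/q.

N_ring = 34 + 2·25 = 84
34(ω_s−ω_c) = −84(ω_r−ω_c),  ω_r=0, ω_c=1
ω_s = 1 − (84/34)(0−1) = 59/17
ω_s/ω_c = 59/17

59/17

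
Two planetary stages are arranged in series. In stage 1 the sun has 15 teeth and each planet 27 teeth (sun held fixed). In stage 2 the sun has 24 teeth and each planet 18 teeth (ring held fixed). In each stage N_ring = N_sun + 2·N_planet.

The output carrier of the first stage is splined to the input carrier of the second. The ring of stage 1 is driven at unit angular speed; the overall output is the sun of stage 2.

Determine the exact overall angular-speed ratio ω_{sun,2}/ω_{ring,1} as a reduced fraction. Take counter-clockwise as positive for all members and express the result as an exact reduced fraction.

23/8

Stage 1: N_ring = 15 + 2·27 = 69
Stage 1: 15(ω_s−ω_c) = −69(ω_r−ω_c),  ω_s=0, ω_r=1
Stage 1: 15(0−ω_c) = −69(1−ω_c)  ⇒  84ω_c = 69  ⇒  ω_c = 23/28
  ⇒ ω_c¹/ω_r¹ = 23/28
Stage 2: N_ring = 24 + 2·18 = 60
Stage 2: 24(ω_s−ω_c) = −60(ω_r−ω_c),  ω_r=0, ω_c=1
Stage 2: ω_s = 1 − (60/24)(0−1) = 7/2
  ⇒ ω_s²/ω_c² = 7/2
Coupling ω_c² = ω_c¹ ⇒ overall = 23/28 × 7/2 = 23/8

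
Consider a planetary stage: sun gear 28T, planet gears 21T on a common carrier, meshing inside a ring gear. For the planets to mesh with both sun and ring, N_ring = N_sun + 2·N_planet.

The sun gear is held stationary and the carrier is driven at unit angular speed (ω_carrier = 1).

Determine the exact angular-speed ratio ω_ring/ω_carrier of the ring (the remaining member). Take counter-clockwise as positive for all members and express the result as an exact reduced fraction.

7/5

N_ring = 28 + 2·21 = 70
28(ω_s−ω_c) = −70(ω_r−ω_c),  ω_s=0, ω_c=1
ω_r = 1 − (28/70)(0−1) = 7/5
ω_r/ω_c = 7/5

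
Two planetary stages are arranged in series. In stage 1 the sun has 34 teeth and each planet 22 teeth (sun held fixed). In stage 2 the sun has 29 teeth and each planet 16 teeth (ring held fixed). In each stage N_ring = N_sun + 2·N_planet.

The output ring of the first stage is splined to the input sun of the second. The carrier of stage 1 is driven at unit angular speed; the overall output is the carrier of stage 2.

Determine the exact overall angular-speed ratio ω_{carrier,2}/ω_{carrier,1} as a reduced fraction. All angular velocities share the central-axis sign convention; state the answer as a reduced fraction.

Stage 1: N_ring = 34 + 2·22 = 78
Stage 1: 34(ω_s−ω_c) = −78(ω_r−ω_c),  ω_s=0, ω_c=1
Stage 1: ω_r = 1 − (34/78)(0−1) = 56/39
  ⇒ ω_r¹/ω_c¹ = 56/39
Stage 2: N_ring = 29 + 2·16 = 61
Stage 2: 29(ω_s−ω_c) = −61(ω_r−ω_c),  ω_r=0, ω_s=1
Stage 2: 29(1−ω_c) = −61(0−ω_c)  ⇒  90ω_c = 29  ⇒  ω_c = 29/90
  ⇒ ω_c²/ω_s² = 29/90
Coupling ω_s² = ω_r¹ ⇒ overall = 56/39 × 29/90 = 812/1755

812/1755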